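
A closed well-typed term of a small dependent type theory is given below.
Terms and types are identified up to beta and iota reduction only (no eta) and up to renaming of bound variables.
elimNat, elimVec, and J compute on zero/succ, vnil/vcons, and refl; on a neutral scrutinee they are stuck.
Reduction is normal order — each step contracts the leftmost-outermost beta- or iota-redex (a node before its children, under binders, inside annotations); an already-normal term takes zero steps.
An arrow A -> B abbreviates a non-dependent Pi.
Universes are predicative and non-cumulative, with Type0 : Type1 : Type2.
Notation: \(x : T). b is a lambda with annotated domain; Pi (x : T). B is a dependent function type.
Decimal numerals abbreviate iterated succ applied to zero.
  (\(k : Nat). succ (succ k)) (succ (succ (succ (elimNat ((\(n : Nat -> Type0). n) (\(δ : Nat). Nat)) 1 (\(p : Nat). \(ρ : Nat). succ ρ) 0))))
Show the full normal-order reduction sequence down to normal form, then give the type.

reduction (normal order):
  (\(k : Nat). succ (succ k)) (succ (succ (succ (elimNat ((\(n : Nat -> Type0). n) (\(δ : Nat). Nat)) 1 (\(p : Nat). \(ρ : Nat). succ ρ) 0))))
  ~> succ (succ (succ (succ (succ (elimNat ((\(k : Nat -> Type0). k) (\(n : Nat). Nat)) 1 (\(δ : Nat). \(p : Nat). succ p) 0)))))
  ~> 6
the term's type:
  Nat


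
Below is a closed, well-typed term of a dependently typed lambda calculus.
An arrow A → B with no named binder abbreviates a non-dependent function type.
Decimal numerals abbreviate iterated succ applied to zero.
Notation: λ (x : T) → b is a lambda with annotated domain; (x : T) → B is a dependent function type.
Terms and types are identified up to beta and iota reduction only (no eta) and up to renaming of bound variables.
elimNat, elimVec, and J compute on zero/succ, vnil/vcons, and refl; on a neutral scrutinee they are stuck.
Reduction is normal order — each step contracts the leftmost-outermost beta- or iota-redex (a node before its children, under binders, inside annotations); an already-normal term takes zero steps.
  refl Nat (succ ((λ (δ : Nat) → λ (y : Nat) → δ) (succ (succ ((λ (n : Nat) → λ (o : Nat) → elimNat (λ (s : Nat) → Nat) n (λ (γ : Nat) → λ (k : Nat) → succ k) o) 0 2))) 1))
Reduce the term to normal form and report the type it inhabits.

reduced normal form:
  refl Nat 5
type:
  Eq Nat 5 5
observation: 11 normal-order steps separate the term from its normal form.


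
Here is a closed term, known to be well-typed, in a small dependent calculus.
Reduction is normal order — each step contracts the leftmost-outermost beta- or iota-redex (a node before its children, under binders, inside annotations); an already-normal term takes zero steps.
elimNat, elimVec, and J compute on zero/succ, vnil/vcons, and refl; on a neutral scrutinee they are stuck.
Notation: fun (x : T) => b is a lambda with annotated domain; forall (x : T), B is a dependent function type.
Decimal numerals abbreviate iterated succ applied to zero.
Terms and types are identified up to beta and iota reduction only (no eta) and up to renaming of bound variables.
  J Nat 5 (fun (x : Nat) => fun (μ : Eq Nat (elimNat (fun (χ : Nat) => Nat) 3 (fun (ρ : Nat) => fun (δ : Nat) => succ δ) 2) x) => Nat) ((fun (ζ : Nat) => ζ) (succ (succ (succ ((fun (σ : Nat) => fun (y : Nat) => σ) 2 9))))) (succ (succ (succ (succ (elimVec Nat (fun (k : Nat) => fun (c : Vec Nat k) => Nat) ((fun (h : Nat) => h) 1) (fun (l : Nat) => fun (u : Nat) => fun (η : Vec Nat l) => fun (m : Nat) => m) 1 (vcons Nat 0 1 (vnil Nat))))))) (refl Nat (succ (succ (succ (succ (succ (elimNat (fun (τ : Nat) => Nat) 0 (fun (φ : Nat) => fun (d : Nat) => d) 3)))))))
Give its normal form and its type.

resulting normal form:
  5
the term's type:
  Nat


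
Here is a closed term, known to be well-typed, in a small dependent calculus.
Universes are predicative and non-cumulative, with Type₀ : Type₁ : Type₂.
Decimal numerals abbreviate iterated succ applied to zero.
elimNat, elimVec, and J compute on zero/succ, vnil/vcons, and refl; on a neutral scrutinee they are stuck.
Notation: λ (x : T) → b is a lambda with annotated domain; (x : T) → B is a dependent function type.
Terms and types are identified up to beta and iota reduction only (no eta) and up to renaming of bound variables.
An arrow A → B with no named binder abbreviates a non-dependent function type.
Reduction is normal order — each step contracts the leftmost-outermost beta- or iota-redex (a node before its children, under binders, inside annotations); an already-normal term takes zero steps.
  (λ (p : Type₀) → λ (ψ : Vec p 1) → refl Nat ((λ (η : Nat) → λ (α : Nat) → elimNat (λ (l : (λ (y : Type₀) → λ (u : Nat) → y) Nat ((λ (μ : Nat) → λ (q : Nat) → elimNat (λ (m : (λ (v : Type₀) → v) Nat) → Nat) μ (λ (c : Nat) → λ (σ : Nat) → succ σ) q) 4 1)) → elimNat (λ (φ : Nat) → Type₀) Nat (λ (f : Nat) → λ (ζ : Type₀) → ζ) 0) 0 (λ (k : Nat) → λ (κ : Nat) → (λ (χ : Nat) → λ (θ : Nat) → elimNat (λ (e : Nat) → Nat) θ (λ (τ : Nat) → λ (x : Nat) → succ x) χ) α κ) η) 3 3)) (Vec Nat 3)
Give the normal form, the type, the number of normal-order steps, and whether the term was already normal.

reduced normal form:
  λ (p : Vec (Vec Nat 3) 1) → refl Nat 9
the term's type:
  Vec (Vec Nat 3) 1 → Eq Nat 9 9
steps to reach normal form (normal order): 49
already normal: no
first contracted redex: a beta-redex


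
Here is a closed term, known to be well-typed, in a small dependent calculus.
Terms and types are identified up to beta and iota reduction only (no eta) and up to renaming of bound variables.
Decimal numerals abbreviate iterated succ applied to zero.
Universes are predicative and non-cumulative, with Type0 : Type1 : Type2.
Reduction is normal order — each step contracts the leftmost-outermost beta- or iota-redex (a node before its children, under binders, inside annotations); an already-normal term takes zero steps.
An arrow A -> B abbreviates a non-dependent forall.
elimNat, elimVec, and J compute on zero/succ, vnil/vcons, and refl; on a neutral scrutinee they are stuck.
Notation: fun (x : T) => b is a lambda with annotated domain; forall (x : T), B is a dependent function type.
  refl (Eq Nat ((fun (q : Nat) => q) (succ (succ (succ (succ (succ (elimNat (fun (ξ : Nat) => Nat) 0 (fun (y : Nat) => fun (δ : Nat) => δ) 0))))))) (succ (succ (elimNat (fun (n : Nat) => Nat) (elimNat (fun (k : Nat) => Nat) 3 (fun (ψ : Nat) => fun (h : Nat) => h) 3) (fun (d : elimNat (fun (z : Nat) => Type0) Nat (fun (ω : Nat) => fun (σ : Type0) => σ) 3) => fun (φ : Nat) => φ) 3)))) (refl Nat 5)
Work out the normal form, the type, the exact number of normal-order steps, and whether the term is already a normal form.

normal form:
  refl (Eq Nat 5 5) (refl Nat 5)
type:
  Eq (Eq Nat 5 5) (refl Nat 5) (refl Nat 5)
steps to reach normal form (normal order): 22
already normal: no
first contracted redex: a beta-redex


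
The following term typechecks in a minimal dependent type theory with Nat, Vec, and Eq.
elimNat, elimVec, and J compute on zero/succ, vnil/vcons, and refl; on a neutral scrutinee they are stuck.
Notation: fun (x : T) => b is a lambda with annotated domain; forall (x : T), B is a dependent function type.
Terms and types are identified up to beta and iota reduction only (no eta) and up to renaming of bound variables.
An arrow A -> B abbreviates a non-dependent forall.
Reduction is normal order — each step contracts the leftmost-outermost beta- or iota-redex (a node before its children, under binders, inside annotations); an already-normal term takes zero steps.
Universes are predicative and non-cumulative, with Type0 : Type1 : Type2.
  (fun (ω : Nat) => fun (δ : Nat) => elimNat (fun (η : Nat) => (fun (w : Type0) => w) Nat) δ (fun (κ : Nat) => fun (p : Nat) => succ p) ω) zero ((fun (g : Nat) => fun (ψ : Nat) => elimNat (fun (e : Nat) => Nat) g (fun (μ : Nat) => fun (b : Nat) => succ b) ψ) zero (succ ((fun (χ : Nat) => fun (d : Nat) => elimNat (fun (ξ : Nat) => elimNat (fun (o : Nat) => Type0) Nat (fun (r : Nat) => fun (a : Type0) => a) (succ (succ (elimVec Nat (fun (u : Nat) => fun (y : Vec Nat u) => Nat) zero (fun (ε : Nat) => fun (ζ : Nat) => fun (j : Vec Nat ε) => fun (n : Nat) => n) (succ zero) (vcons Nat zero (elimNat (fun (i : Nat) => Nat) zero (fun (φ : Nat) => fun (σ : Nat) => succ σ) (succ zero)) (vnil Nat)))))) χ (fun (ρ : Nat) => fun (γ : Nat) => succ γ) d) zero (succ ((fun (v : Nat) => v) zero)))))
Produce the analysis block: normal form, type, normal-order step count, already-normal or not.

reduced normal form:
  succ (succ zero)
the term's type:
  Nat
reduction steps (normal order): 32
term was already normal: no
first contracted redex: a beta-redex


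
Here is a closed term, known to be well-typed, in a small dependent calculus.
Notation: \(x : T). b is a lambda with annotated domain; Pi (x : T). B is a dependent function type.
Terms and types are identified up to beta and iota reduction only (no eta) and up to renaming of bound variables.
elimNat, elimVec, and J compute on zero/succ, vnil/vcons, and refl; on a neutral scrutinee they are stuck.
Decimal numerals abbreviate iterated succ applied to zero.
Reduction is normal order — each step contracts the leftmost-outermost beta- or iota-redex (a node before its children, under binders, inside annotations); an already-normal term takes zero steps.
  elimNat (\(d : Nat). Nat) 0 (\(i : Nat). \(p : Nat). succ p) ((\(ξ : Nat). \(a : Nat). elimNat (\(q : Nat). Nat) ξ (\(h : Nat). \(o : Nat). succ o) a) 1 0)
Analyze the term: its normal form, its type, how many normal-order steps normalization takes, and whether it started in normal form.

resulting normal form:
  1
inferred type:
  Nat
steps to reach normal form (normal order): 7
term was already normal: no
first redex: a beta-redex


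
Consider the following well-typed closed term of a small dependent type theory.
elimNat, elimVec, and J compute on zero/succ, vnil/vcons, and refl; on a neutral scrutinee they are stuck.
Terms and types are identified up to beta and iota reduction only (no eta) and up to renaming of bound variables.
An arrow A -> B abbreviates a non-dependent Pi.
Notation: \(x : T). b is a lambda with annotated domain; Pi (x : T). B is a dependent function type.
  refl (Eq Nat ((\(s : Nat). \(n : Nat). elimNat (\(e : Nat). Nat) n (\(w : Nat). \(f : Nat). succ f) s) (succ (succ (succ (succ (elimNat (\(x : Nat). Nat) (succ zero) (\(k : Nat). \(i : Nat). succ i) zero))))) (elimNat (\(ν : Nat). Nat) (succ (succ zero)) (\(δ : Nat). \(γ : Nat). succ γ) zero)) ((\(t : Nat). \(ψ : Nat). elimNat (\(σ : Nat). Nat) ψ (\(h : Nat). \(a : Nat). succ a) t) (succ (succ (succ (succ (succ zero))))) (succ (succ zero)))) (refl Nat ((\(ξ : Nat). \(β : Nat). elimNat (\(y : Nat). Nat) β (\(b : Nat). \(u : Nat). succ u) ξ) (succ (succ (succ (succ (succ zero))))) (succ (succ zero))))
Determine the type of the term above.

inferred type:
  Eq (Eq Nat (succ (succ (succ (succ (succ (succ (succ zero))))))) (succ (succ (succ (succ (succ (succ (succ zero)))))))) (refl Nat (succ (succ (succ (succ (succ (succ (succ zero)))))))) (refl Nat (succ (succ (succ (succ (succ (succ (succ zero))))))))


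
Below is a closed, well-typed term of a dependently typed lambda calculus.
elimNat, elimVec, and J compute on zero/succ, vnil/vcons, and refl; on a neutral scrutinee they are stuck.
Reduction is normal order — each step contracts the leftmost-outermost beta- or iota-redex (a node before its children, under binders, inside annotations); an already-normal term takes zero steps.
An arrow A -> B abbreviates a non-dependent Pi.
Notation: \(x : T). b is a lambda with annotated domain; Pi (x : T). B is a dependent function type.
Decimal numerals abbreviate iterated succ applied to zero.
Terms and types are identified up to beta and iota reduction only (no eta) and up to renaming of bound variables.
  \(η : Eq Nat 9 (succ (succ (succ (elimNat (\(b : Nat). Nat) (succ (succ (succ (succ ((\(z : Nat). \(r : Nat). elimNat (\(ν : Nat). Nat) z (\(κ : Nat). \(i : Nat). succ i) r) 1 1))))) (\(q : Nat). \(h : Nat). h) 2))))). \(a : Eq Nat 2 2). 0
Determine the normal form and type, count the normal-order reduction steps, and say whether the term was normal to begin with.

normal form:
  \(η : Eq Nat 9 9). \(b : Eq Nat 2 2). 0
inferred type:
  Eq Nat 9 9 -> Eq Nat 2 2 -> Nat
normal-order step count: 13
already normal: no
first redex: an elimNat iota-redex


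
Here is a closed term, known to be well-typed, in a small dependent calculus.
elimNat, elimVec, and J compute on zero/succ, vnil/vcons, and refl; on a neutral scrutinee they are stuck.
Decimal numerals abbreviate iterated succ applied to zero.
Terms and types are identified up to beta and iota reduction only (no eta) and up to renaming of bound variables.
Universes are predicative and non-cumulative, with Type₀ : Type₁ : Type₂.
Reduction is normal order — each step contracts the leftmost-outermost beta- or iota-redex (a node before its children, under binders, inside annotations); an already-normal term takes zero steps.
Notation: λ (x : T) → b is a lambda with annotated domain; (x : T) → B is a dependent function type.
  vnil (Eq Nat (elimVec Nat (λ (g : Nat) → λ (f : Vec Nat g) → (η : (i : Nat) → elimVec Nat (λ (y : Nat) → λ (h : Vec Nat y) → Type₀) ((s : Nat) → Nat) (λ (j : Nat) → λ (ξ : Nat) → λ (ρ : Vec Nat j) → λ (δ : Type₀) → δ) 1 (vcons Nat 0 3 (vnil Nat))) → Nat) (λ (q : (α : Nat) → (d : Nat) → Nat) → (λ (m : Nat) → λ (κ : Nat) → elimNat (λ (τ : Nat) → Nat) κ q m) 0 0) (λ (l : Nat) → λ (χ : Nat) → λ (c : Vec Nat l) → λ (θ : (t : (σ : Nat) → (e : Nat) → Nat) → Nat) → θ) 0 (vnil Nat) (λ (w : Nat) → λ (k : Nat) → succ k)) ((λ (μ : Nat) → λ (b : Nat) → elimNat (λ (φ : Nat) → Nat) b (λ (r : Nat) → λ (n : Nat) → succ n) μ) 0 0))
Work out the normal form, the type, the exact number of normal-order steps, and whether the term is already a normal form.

resulting normal form:
  vnil (Eq Nat 0 0)
type:
  Vec (Eq Nat 0 0) 0
normal-order step count: 8
term was already normal: no
first redex: an elimVec iota-redex


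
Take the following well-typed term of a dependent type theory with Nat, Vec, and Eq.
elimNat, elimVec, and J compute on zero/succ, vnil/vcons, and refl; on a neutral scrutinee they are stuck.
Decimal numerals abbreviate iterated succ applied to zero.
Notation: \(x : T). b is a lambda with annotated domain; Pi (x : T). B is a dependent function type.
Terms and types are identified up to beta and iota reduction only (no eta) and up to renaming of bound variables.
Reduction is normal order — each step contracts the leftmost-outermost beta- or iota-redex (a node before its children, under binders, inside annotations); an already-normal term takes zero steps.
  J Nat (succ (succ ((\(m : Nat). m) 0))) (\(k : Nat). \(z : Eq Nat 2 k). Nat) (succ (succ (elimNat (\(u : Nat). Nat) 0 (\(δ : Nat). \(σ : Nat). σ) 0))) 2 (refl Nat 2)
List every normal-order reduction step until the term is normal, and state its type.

reduction (normal order):
  J Nat (succ (succ ((\(m : Nat). m) 0))) (\(k : Nat). \(z : Eq Nat 2 k). Nat) (succ (succ (elimNat (\(u : Nat). Nat) 0 (\(δ : Nat). \(σ : Nat). σ) 0))) 2 (refl Nat 2)
  ~> succ (succ (elimNat (\(m : Nat). Nat) 0 (\(k : Nat). \(z : Nat). z) 0))
  ~> 2
type:
  Nat


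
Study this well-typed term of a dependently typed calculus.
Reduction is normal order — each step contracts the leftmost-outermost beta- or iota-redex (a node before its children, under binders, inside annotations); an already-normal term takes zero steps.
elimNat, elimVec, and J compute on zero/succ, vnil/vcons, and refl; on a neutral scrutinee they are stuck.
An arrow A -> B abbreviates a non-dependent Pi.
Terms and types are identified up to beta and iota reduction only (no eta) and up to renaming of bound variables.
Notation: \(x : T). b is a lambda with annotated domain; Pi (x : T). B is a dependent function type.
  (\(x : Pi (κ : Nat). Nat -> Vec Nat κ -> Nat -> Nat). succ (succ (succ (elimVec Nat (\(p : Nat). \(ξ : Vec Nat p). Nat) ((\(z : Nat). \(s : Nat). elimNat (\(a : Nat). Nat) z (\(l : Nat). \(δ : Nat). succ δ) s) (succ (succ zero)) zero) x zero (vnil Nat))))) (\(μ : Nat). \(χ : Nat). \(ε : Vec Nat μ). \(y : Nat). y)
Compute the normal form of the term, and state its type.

reduced normal form:
  succ (succ (succ (succ (succ zero))))
type:
  Nat


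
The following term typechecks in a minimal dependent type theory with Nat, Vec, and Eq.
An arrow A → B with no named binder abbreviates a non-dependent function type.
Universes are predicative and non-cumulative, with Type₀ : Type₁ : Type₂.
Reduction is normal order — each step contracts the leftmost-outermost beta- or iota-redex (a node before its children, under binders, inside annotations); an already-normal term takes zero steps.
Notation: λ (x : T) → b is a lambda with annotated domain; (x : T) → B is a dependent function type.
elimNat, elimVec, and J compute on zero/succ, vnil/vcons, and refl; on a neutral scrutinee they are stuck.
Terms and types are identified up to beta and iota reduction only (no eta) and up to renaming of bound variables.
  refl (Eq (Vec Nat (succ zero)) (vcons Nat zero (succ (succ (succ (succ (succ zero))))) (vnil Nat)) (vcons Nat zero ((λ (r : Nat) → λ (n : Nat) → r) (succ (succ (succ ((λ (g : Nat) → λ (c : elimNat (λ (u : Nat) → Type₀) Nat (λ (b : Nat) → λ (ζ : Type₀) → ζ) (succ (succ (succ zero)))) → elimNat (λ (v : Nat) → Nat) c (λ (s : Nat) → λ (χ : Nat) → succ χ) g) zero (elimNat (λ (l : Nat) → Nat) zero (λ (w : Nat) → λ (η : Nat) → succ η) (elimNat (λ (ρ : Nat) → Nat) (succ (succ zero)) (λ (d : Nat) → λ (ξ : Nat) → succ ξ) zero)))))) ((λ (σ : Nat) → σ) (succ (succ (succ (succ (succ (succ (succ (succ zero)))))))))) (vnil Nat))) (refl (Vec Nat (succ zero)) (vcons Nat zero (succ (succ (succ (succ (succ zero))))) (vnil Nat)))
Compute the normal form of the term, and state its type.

resulting normal form:
  refl (Eq (Vec Nat (succ zero)) (vcons Nat zero (succ (succ (succ (succ (succ zero))))) (vnil Nat)) (vcons Nat zero (succ (succ (succ (succ (succ zero))))) (vnil Nat))) (refl (Vec Nat (succ zero)) (vcons Nat zero (succ (succ (succ (succ (succ zero))))) (vnil Nat)))
type:
  Eq (Eq (Vec Nat (succ zero)) (vcons Nat zero (succ (succ (succ (succ (succ zero))))) (vnil Nat)) (vcons Nat zero (succ (succ (succ (succ (succ zero))))) (vnil Nat))) (refl (Vec Nat (succ zero)) (vcons Nat zero (succ (succ (succ (succ (succ zero))))) (vnil Nat))) (refl (Vec Nat (succ zero)) (vcons Nat zero (succ (succ (succ (succ (succ zero))))) (vnil Nat)))
observation: reduction starts at a beta-redex, and 13 normal-order steps reach the normal form.


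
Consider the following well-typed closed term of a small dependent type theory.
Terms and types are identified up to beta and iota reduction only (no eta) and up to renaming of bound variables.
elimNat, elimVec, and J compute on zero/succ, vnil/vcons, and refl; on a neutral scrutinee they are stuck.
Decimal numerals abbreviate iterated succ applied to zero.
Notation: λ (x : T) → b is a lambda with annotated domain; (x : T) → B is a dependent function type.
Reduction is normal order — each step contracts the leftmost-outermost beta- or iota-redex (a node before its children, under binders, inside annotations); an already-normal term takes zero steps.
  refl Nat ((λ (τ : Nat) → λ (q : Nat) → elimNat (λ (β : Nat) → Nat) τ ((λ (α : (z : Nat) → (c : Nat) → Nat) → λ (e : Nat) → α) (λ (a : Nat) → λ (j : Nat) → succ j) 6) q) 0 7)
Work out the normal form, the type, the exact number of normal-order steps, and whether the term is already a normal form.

normal form:
  refl Nat 7
inferred type:
  Eq Nat 7 7
reduction steps (normal order): 38
term was already normal: no
first redex: a beta-redex


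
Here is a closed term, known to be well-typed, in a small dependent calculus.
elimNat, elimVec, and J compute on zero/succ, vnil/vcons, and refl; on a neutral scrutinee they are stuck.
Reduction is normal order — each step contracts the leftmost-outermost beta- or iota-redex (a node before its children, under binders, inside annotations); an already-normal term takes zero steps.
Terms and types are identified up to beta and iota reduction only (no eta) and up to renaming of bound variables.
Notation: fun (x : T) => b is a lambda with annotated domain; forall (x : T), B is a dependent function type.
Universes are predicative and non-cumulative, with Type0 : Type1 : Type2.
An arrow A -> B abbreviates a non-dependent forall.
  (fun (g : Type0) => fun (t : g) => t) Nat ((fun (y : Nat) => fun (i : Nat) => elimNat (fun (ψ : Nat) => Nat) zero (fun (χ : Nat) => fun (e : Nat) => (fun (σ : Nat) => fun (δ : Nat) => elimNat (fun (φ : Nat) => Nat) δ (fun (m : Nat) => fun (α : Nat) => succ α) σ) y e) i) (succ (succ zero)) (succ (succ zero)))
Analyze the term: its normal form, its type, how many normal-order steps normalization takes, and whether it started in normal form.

reduced normal form:
  succ (succ (succ (succ zero)))
inferred type:
  Nat
reduction steps (normal order): 29
started in normal form: no
first redex: a beta-redex


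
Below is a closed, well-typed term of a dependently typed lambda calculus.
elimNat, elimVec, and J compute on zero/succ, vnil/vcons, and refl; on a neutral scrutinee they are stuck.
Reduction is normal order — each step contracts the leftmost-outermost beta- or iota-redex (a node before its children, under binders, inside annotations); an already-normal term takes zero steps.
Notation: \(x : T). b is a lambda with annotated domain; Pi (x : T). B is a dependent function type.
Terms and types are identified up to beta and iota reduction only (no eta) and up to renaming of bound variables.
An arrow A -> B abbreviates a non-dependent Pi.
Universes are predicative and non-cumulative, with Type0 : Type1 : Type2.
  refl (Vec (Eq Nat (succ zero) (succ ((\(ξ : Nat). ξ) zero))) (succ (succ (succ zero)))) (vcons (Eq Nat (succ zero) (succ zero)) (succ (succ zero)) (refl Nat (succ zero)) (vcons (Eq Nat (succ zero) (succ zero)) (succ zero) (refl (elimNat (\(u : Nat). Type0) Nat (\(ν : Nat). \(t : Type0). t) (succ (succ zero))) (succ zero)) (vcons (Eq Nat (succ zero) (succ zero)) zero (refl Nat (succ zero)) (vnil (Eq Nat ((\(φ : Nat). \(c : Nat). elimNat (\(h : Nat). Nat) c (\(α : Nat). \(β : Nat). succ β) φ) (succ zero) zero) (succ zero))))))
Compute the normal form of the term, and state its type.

resulting normal form:
  refl (Vec (Eq Nat (succ zero) (succ zero)) (succ (succ (succ zero)))) (vcons (Eq Nat (succ zero) (succ zero)) (succ (succ zero)) (refl Nat (succ zero)) (vcons (Eq Nat (succ zero) (succ zero)) (succ zero) (refl Nat (succ zero)) (vcons (Eq Nat (succ zero) (succ zero)) zero (refl Nat (succ zero)) (vnil (Eq Nat (succ zero) (succ zero))))))
type:
  Eq (Vec (Eq Nat (succ zero) (succ zero)) (succ (succ (succ zero)))) (vcons (Eq Nat (succ zero) (succ zero)) (succ (succ zero)) (refl Nat (succ zero)) (vcons (Eq Nat (succ zero) (succ zero)) (succ zero) (refl Nat (succ zero)) (vcons (Eq Nat (succ zero) (succ zero)) zero (refl Nat (succ zero)) (vnil (Eq Nat (succ zero) (succ zero)))))) (vcons (Eq Nat (succ zero) (succ zero)) (succ (succ zero)) (refl Nat (succ zero)) (vcons (Eq Nat (succ zero) (succ zero)) (succ zero) (refl Nat (succ zero)) (vcons (Eq Nat (succ zero) (succ zero)) zero (refl Nat (succ zero)) (vnil (Eq Nat (succ zero) (succ zero))))))
observation: 14 normal-order steps normalize the term, beginning with a beta-redex.


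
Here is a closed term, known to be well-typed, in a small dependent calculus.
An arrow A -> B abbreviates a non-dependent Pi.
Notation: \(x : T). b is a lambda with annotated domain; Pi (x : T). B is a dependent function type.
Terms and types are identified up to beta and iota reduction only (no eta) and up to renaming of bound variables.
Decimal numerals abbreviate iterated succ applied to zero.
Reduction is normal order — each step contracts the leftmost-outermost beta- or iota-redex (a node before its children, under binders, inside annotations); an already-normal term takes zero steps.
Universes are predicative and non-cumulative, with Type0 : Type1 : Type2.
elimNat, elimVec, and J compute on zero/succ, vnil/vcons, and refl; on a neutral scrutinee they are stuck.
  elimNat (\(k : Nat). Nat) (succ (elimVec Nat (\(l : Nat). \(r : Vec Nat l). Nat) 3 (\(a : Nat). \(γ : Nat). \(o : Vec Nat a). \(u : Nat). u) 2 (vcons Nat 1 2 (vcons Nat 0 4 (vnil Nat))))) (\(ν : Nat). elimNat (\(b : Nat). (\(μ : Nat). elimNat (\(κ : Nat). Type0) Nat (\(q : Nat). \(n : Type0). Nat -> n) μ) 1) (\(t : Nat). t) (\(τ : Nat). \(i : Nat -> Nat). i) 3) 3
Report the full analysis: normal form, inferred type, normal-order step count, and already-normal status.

reduced normal form:
  4
the term's type:
  Nat
normal-order step count: 51
started in normal form: no
first redex: an elimNat iota-redex


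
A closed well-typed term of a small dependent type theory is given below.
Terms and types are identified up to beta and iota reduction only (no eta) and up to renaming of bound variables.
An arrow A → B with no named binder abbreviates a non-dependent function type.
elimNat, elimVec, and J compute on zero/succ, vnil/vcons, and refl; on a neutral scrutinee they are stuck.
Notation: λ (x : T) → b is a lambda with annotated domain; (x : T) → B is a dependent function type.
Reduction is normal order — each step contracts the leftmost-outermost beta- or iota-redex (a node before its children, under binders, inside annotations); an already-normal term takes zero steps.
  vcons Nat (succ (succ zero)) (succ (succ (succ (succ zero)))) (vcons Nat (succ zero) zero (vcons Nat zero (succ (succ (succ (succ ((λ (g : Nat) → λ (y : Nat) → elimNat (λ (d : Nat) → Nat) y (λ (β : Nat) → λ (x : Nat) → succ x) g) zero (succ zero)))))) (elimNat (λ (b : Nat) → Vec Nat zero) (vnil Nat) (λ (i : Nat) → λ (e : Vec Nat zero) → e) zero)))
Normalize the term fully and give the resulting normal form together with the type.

normal form:
  vcons Nat (succ (succ zero)) (succ (succ (succ (succ zero)))) (vcons Nat (succ zero) zero (vcons Nat zero (succ (succ (succ (succ (succ zero))))) (vnil Nat)))
the term's type:
  Vec Nat (succ (succ (succ zero)))


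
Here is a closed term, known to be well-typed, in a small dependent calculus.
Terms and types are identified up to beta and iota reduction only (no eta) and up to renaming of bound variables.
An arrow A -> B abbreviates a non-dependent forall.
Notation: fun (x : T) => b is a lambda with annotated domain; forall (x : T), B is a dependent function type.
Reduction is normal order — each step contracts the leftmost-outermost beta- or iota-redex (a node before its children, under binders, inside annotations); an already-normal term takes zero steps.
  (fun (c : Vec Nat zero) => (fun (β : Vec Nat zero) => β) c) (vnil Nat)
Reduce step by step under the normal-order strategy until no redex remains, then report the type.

normal-order reduction:
  (fun (c : Vec Nat zero) => (fun (β : Vec Nat zero) => β) c) (vnil Nat)
  ~> (fun (c : Vec Nat zero) => c) (vnil Nat)
  ~> vnil Nat
type:
  Vec Nat zero


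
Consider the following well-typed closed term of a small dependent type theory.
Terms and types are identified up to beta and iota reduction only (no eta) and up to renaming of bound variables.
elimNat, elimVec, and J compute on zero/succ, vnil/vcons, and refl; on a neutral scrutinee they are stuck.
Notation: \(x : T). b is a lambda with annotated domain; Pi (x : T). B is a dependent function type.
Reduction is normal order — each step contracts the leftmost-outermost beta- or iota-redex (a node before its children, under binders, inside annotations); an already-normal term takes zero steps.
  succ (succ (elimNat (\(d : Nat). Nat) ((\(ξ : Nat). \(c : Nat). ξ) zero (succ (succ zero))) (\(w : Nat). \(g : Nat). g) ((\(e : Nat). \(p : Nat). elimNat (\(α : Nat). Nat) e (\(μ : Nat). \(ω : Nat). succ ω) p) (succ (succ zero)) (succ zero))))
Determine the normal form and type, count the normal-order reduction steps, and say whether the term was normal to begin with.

normal form:
  succ (succ zero)
inferred type:
  Nat
normal-order step count: 18
term was already normal: no
first contracted redex: a beta-redex


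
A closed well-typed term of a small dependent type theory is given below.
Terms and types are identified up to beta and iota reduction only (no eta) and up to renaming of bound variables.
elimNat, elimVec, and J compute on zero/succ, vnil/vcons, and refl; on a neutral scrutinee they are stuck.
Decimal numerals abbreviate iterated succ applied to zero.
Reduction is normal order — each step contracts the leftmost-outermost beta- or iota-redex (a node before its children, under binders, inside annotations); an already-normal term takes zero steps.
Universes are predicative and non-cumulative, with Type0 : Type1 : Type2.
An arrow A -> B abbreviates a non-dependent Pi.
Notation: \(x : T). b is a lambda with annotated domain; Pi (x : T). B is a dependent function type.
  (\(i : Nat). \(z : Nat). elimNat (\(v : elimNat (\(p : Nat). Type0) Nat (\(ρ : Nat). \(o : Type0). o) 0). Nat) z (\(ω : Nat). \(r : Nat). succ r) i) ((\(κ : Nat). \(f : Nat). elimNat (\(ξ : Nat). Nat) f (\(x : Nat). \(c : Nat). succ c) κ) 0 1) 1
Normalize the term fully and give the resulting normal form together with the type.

reduced normal form:
  2
inferred type:
  Nat
observation: the leftmost-outermost redex is a beta-redex, and normalization takes 10 steps.


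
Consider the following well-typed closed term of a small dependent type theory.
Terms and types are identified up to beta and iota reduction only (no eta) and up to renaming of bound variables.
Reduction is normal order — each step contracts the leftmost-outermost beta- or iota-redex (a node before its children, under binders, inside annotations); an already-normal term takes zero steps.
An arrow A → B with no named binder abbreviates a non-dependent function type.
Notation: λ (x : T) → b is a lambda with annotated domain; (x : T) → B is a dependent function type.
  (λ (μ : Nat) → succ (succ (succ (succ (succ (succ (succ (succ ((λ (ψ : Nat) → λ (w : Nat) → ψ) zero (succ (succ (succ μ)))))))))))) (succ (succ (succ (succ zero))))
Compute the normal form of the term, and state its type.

normal form:
  succ (succ (succ (succ (succ (succ (succ (succ zero)))))))
inferred type:
  Nat


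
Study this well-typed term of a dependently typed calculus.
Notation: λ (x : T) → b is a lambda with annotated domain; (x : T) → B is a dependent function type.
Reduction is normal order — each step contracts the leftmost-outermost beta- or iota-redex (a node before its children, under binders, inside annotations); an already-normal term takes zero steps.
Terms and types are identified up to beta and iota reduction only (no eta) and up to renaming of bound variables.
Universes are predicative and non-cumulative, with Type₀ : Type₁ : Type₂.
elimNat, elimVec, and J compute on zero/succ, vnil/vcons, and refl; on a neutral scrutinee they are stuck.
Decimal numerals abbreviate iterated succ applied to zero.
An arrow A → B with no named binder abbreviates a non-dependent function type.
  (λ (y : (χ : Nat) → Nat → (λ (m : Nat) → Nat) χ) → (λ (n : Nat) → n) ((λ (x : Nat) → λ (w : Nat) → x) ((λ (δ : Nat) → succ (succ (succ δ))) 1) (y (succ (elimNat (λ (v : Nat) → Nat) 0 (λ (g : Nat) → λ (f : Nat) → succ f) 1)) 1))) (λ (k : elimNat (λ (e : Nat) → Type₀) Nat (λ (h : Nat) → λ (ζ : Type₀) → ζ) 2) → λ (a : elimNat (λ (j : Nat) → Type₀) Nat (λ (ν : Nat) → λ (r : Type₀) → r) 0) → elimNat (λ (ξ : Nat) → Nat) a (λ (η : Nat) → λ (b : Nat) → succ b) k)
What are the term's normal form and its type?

reduced normal form:
  4
type:
  Nat
observation: 5 normal-order steps normalize the term, beginning with a beta-redex.


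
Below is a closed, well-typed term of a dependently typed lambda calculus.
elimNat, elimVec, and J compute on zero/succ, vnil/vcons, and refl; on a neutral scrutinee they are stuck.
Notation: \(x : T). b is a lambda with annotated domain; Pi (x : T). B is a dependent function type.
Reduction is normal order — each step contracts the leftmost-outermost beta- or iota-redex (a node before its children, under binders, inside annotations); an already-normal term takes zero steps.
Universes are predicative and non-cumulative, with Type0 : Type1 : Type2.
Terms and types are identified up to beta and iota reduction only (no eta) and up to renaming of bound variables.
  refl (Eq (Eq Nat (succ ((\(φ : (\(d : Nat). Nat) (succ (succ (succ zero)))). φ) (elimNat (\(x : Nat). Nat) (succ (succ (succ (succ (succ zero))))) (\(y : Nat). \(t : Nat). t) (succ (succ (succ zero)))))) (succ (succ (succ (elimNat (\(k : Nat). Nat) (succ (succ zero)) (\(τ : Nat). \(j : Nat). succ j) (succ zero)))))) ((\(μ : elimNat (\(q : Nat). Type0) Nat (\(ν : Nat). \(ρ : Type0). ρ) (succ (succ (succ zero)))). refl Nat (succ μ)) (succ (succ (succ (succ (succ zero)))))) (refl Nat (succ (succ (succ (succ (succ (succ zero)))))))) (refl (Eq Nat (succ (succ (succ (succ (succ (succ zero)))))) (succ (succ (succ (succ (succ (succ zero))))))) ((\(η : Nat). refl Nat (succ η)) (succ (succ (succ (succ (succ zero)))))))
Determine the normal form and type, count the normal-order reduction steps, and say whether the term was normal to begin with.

resulting normal form:
  refl (Eq (Eq Nat (succ (succ (succ (succ (succ (succ zero)))))) (succ (succ (succ (succ (succ (succ zero))))))) (refl Nat (succ (succ (succ (succ (succ (succ zero))))))) (refl Nat (succ (succ (succ (succ (succ (succ zero)))))))) (refl (Eq Nat (succ (succ (succ (succ (succ (succ zero)))))) (succ (succ (succ (succ (succ (succ zero))))))) (refl Nat (succ (succ (succ (succ (succ (succ zero))))))))
the term's type:
  Eq (Eq (Eq Nat (succ (succ (succ (succ (succ (succ zero)))))) (succ (succ (succ (succ (succ (succ zero))))))) (refl Nat (succ (succ (succ (succ (succ (succ zero))))))) (refl Nat (succ (succ (succ (succ (succ (succ zero)))))))) (refl (Eq Nat (succ (succ (succ (succ (succ (succ zero)))))) (succ (succ (succ (succ (succ (succ zero))))))) (refl Nat (succ (succ (succ (succ (succ (succ zero)))))))) (refl (Eq Nat (succ (succ (succ (succ (succ (succ zero)))))) (succ (succ (succ (succ (succ (succ zero))))))) (refl Nat (succ (succ (succ (succ (succ (succ zero))))))))
reduction steps (normal order): 17
already normal: no
first contracted redex: a beta-redex


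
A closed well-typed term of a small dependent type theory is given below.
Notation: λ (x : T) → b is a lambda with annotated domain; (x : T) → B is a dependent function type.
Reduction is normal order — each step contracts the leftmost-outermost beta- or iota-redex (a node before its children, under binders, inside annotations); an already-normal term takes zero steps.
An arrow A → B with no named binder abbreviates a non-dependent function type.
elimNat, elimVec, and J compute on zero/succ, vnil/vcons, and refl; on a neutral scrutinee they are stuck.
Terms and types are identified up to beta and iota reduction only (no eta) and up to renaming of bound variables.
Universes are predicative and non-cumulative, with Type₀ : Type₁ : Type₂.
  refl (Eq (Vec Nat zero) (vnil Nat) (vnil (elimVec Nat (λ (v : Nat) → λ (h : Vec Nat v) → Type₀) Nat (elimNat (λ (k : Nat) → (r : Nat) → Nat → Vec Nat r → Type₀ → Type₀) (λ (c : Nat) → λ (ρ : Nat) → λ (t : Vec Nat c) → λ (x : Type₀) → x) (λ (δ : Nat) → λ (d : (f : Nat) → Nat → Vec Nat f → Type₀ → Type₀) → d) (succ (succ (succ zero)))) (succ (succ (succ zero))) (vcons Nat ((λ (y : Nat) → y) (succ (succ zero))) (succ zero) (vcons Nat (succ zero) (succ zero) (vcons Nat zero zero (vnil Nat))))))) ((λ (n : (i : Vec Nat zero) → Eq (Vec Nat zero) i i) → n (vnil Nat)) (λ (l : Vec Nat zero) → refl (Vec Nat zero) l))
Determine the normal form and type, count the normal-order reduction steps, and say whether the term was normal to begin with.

resulting normal form:
  refl (Eq (Vec Nat zero) (vnil Nat) (vnil Nat)) (refl (Vec Nat zero) (vnil Nat))
type:
  Eq (Eq (Vec Nat zero) (vnil Nat) (vnil Nat)) (refl (Vec Nat zero) (vnil Nat)) (refl (Vec Nat zero) (vnil Nat))
normal-order step count: 48
already normal: no
first redex: an elimVec iota-redex


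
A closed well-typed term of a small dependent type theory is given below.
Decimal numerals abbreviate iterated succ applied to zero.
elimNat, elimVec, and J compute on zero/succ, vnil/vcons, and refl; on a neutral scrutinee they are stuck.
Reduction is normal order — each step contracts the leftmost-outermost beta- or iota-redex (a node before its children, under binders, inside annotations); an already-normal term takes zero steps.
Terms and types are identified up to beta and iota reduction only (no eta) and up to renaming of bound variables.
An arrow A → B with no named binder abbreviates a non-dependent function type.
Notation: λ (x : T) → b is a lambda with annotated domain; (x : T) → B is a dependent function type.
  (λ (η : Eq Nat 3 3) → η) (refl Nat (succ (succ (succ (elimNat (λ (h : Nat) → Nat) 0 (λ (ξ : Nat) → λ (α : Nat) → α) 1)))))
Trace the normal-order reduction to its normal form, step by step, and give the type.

reduction (normal order):
  (λ (η : Eq Nat 3 3) → η) (refl Nat (succ (succ (succ (elimNat (λ (h : Nat) → Nat) 0 (λ (ξ : Nat) → λ (α : Nat) → α) 1)))))
  ~> refl Nat (succ (succ (succ (elimNat (λ (η : Nat) → Nat) 0 (λ (h : Nat) → λ (ξ : Nat) → ξ) 1))))
  ~> refl Nat (succ (succ (succ ((λ (η : Nat) → λ (h : Nat) → h) 0 (elimNat (λ (ξ : Nat) → Nat) 0 (λ (α : Nat) → λ (σ : Nat) → σ) 0)))))
  ~> refl Nat (succ (succ (succ ((λ (η : Nat) → η) (elimNat (λ (h : Nat) → Nat) 0 (λ (ξ : Nat) → λ (α : Nat) → α) 0)))))
  ~> refl Nat (succ (succ (succ (elimNat (λ (η : Nat) → Nat) 0 (λ (h : Nat) → λ (ξ : Nat) → ξ) 0))))
  ~> refl Nat 3
inferred type:
  Eq Nat 3 3


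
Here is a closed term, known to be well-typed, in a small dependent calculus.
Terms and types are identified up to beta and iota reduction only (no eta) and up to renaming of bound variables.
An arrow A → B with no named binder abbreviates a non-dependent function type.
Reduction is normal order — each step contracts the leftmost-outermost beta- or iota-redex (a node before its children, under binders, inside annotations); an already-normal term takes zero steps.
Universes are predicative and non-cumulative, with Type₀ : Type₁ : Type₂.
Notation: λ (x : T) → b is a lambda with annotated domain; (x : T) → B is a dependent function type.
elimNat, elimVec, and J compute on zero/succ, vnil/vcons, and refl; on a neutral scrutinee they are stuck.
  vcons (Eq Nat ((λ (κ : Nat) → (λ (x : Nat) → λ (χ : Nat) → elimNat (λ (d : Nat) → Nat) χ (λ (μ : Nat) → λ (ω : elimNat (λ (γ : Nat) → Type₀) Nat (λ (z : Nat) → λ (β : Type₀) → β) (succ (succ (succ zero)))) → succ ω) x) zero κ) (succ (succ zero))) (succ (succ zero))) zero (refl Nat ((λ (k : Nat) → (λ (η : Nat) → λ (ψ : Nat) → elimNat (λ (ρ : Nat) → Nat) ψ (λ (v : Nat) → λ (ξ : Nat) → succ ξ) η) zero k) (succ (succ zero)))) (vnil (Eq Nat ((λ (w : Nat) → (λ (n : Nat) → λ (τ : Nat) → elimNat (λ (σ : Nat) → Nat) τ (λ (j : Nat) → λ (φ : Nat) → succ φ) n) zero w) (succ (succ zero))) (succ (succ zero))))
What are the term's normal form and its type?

reduced normal form:
  vcons (Eq Nat (succ (succ zero)) (succ (succ zero))) zero (refl Nat (succ (succ zero))) (vnil (Eq Nat (succ (succ zero)) (succ (succ zero))))
inferred type:
  Vec (Eq Nat (succ (succ zero)) (succ (succ zero))) (succ zero)
observation: 12 normal-order steps normalize the term, beginning with a beta-redex.


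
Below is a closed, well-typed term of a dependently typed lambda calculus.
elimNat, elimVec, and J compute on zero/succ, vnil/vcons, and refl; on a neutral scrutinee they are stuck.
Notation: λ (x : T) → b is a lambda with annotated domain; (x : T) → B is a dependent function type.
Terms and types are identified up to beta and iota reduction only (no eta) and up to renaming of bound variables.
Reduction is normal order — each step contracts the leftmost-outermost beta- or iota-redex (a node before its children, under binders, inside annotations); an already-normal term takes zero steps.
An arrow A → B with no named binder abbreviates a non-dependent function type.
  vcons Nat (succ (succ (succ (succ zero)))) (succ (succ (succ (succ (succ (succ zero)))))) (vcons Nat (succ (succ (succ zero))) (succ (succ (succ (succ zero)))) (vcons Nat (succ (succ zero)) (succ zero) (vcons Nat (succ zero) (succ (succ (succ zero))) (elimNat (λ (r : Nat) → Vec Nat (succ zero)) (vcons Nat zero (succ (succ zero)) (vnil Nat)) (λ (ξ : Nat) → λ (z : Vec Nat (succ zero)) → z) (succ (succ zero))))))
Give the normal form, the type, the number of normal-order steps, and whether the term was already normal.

normal form:
  vcons Nat (succ (succ (succ (succ zero)))) (succ (succ (succ (succ (succ (succ zero)))))) (vcons Nat (succ (succ (succ zero))) (succ (succ (succ (succ zero)))) (vcons Nat (succ (succ zero)) (succ zero) (vcons Nat (succ zero) (succ (succ (succ zero))) (vcons Nat zero (succ (succ zero)) (vnil Nat)))))
inferred type:
  Vec Nat (succ (succ (succ (succ (succ zero)))))
normal-order step count: 7
already normal: no
first redex: an elimNat iota-redex
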